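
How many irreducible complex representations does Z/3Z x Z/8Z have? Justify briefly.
24

Argument: The number of irreducible complex representations of a finite group equals its number of conjugacy classes. Z/3Z x Z/8Z is abelian of order 24, so every element is its own conjugacy class: 24 classes, so Z/3Z x Z/8Z (order 24) has exactly 24 irreducible complex representations.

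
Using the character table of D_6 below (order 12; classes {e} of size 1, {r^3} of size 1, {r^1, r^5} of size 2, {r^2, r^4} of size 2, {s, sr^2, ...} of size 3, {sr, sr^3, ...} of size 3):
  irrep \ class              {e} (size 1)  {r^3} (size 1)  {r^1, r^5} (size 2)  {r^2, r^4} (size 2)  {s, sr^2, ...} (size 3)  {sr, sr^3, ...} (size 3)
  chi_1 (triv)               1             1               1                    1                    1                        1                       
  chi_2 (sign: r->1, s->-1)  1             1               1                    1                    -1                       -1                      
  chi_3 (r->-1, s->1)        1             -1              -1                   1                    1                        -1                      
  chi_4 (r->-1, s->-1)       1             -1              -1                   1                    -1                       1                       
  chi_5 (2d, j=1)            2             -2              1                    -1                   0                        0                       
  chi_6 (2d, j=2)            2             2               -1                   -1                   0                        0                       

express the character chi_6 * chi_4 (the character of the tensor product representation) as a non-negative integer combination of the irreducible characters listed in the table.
chi_6 tensor chi_4 = chi_5 (all other irreducibles have multiplicity 0).

Details: The character of a tensor product is the pointwise product (chi_6 * chi_4)(C) = chi_6(C) * chi_4(C):
  {e}: (2)*(1), {r^3}: (2)*(-1), {r^1, r^5}: (-1)*(-1), {r^2, r^4}: (-1)*(1), {s, sr^2, ...}: (0)*(-1), {sr, sr^3, ...}: (0)*(1)
so (chi_6 * chi_4) takes values
  {e} -> 2, {r^3} -> -2, {r^1, r^5} -> 1, {r^2, r^4} -> -1, {s, sr^2, ...} -> 0, {sr, sr^3, ...} -> 0.
Now take the inner product of this character with each irreducible chi from the table, <chi_6*chi_4, chi> = (1/12) sum_C |C| (chi_6*chi_4)(C) conj(chi(C)):
  <chi_6*chi_4, chi_1> = (1/12)[1*(2)*conj(1) + 1*(-2)*conj(1) + 2*(1)*conj(1) + 2*(-1)*conj(1) + 3*(0)*conj(1) + 3*(0)*conj(1)]
      = (1/12)[(2) + (-2) + (2) + (-2) + (0) + (0)] = 0/12 = 0
  <chi_6*chi_4, chi_2> = (1/12)[1*(2)*conj(1) + 1*(-2)*conj(1) + 2*(1)*conj(1) + 2*(-1)*conj(1) + 3*(0)*conj(-1) + 3*(0)*conj(-1)]
      = (1/12)[(2) + (-2) + (2) + (-2) + (0) + (0)] = 0/12 = 0
  <chi_6*chi_4, chi_3> = (1/12)[1*(2)*conj(1) + 1*(-2)*conj(-1) + 2*(1)*conj(-1) + 2*(-1)*conj(1) + 3*(0)*conj(1) + 3*(0)*conj(-1)]
      = (1/12)[(2) + (2) + (-2) + (-2) + (0) + (0)] = 0/12 = 0
  <chi_6*chi_4, chi_4> = (1/12)[1*(2)*conj(1) + 1*(-2)*conj(-1) + 2*(1)*conj(-1) + 2*(-1)*conj(1) + 3*(0)*conj(-1) + 3*(0)*conj(1)]
      = (1/12)[(2) + (2) + (-2) + (-2) + (0) + (0)] = 0/12 = 0
  <chi_6*chi_4, chi_5> = (1/12)[1*(2)*conj(2) + 1*(-2)*conj(-2) + 2*(1)*conj(1) + 2*(-1)*conj(-1) + 3*(0)*conj(0) + 3*(0)*conj(0)]
      = (1/12)[(4) + (4) + (2) + (2) + (0) + (0)] = 12/12 = 1
  <chi_6*chi_4, chi_6> = (1/12)[1*(2)*conj(2) + 1*(-2)*conj(2) + 2*(1)*conj(-1) + 2*(-1)*conj(-1) + 3*(0)*conj(0) + 3*(0)*conj(0)]
      = (1/12)[(4) + (-4) + (-2) + (2) + (0) + (0)] = 0/12 = 0
Hence the multiplicities are chi_5: 1. Dimension check: dim(chi_6)*dim(chi_4) = 2*1 = 2 and sum (mult * dim) = 1*2 = 2.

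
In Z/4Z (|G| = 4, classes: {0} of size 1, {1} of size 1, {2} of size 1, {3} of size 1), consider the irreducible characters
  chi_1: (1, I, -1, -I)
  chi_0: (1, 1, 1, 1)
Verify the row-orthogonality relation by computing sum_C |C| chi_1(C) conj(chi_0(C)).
Sum = 0; so <chi_1, chi_0> = 0 (distinct irreducibles are orthogonal).

Solution. Compute term by term over conjugacy classes (|C| * chi_1(C) * conj(chi_0(C))):
  1*(1)*conj(1) + 1*(I)*conj(1) + 1*(-1)*conj(1) + 1*(-I)*conj(1)
  = (1) + (I) + (-1) + (-I)
  = 0.
(Exp terms are combined using exp(i*s)*conj(exp(i*t)) = exp(i*(s-t)), and sums of them are collapsed using the identity that for every m > 1 the m distinct m-th roots of unity sum to 0, e.g. 1 + exp(2*I*pi/3) + exp(-2*I*pi/3) = 0.)
Dividing by |G| = 4 gives 0/4 = 0, matching the row-orthogonality relation <chi_1, chi_0> = [chi_1 = chi_0].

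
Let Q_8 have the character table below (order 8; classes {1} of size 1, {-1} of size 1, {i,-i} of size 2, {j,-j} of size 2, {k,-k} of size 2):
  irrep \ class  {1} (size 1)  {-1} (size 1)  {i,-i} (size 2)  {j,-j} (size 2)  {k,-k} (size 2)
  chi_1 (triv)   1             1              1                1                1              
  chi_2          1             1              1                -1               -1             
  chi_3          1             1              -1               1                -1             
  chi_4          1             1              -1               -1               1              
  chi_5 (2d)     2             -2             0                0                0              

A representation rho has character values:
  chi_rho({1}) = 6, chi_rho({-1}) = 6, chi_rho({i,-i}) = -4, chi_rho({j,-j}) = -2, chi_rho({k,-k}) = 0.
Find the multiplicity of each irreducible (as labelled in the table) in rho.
Multiplicities: chi_1: 0, chi_2: 1, chi_3: 2, chi_4: 3, chi_5: 0.

Working: Use <chi_rho, chi> = (1/|G|) sum_C |C| * chi_rho(C) * conj(chi(C)) with |G| = 8 for each irreducible chi in the table:
  <chi_rho, chi_1> = (1/8)[1*(6)*conj(1) + 1*(6)*conj(1) + 2*(-4)*conj(1) + 2*(-2)*conj(1) + 2*(0)*conj(1)]
      = (1/8)[(6) + (6) + (-8) + (-4) + (0)] = 0/8 = 0
  <chi_rho, chi_2> = (1/8)[1*(6)*conj(1) + 1*(6)*conj(1) + 2*(-4)*conj(1) + 2*(-2)*conj(-1) + 2*(0)*conj(-1)]
      = (1/8)[(6) + (6) + (-8) + (4) + (0)] = 8/8 = 1
  <chi_rho, chi_3> = (1/8)[1*(6)*conj(1) + 1*(6)*conj(1) + 2*(-4)*conj(-1) + 2*(-2)*conj(1) + 2*(0)*conj(-1)]
      = (1/8)[(6) + (6) + (8) + (-4) + (0)] = 16/8 = 2
  <chi_rho, chi_4> = (1/8)[1*(6)*conj(1) + 1*(6)*conj(1) + 2*(-4)*conj(-1) + 2*(-2)*conj(-1) + 2*(0)*conj(1)]
      = (1/8)[(6) + (6) + (8) + (4) + (0)] = 24/8 = 3
  <chi_rho, chi_5> = (1/8)[1*(6)*conj(2) + 1*(6)*conj(-2) + 2*(-4)*conj(0) + 2*(-2)*conj(0) + 2*(0)*conj(0)]
      = (1/8)[(12) + (-12) + (0) + (0) + (0)] = 0/8 = 0
Dimension check: dim(rho) = sum (mult * dim) = 0*1 + 1*1 + 2*1 + 3*1 + 0*2 = 6 = chi_rho(e) = 6.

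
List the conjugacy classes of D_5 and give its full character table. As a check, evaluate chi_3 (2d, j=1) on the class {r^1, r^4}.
Conjugacy classes: {e} of size 1, {r^1, r^4} of size 2, {r^2, r^3} of size 2, {s, sr, ..., sr^4} of size 5.
Character table:
  irrep \ class              {e} (size 1)  {r^1, r^4} (size 2)  {r^2, r^3} (size 2)  {s, sr, ..., sr^4} (size 5)
  chi_1 (triv)               1             1                    1                    1                          
  chi_2 (sign: r->1, s->-1)  1             1                    1                    -1                         
  chi_3 (2d, j=1)            2             -1/2 + sqrt(5)/2     -sqrt(5)/2 - 1/2     0                          
  chi_4 (2d, j=2)            2             -sqrt(5)/2 - 1/2     -1/2 + sqrt(5)/2     0                          

Spot check: chi_3 (2d, j=1) on {r^1, r^4} = -1/2 + sqrt(5)/2.

Proof sketch: D_5 has order 2*5 = 10 with 4 conjugacy classes, hence 4 irreducibles. Sum of squared dims 1 + 1 + 4 + 4 = 10 = |G|. Linear characters come from the abelianisation; the 2-dimensional irreps have character r^k -> 2*cos(2*pi*j*k/5), reflections -> 0.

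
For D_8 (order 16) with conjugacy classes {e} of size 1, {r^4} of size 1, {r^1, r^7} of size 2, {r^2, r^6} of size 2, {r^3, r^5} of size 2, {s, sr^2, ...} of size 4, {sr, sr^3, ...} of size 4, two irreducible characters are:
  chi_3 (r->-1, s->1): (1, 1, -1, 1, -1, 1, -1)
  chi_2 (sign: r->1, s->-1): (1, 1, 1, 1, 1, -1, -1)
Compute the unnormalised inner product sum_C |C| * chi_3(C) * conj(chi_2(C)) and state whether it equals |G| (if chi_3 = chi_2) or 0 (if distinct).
Sum = 0; so <chi_3, chi_2> = 0 (distinct irreducibles are orthogonal).

Justification: Compute term by term over conjugacy classes (|C| * chi_3(C) * conj(chi_2(C))):
  1*(1)*conj(1) + 1*(1)*conj(1) + 2*(-1)*conj(1) + 2*(1)*conj(1) + 2*(-1)*conj(1) + 4*(1)*conj(-1) + 4*(-1)*conj(-1)
  = (1) + (1) + (-2) + (2) + (-2) + (-4) + (4)
  = 0.
Dividing by |G| = 16 gives 0/16 = 0, matching the row-orthogonality relation <chi_3, chi_2> = [chi_3 = chi_2].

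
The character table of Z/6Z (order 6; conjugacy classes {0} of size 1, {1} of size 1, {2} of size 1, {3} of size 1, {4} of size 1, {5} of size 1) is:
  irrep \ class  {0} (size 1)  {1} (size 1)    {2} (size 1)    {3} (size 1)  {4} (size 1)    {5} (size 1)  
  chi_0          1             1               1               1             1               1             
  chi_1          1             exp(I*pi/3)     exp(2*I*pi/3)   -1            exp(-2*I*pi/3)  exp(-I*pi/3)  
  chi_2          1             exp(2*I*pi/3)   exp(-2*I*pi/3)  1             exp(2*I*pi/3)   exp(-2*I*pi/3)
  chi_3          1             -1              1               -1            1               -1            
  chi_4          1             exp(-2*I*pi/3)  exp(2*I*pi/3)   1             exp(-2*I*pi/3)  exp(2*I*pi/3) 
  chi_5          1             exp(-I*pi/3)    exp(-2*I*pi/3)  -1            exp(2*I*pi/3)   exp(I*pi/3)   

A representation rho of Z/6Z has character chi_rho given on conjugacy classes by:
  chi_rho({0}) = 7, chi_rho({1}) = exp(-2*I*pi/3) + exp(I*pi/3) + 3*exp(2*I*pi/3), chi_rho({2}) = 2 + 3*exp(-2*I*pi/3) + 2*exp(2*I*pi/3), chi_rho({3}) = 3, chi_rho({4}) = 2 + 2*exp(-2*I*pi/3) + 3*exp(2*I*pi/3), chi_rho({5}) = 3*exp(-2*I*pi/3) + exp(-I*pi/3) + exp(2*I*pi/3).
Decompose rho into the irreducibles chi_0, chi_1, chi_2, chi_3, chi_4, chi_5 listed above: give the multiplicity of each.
Multiplicities: chi_0: 1, chi_1: 1, chi_2: 3, chi_3: 1, chi_4: 1, chi_5: 0.

Solution. Use <chi_rho, chi> = (1/|G|) sum_C |C| * chi_rho(C) * conj(chi(C)) with |G| = 6 for each irreducible chi in the table:
  <chi_rho, chi_0> = (1/6)[1*(7)*conj(1) + 1*(exp(-2*I*pi/3) + exp(I*pi/3) + 3*exp(2*I*pi/3))*conj(1) + 1*(2 + 3*exp(-2*I*pi/3) + 2*exp(2*I*pi/3))*conj(1) + 1*(3)*conj(1) + 1*(2 + 2*exp(-2*I*pi/3) + 3*exp(2*I*pi/3))*conj(1) + 1*(3*exp(-2*I*pi/3) + exp(-I*pi/3) + exp(2*I*pi/3))*conj(1)]
      = (1/6)[(7) + (exp(-2*I*pi/3) + exp(I*pi/3) + 3*exp(2*I*pi/3)) + (2 + 3*exp(-2*I*pi/3) + 2*exp(2*I*pi/3)) + (3) + (2 + 2*exp(-2*I*pi/3) + 3*exp(2*I*pi/3)) + (3*exp(-2*I*pi/3) + exp(-I*pi/3) + exp(2*I*pi/3))] = 6/6 = 1
  <chi_rho, chi_1> = (1/6)[1*(7)*conj(1) + 1*(exp(-2*I*pi/3) + exp(I*pi/3) + 3*exp(2*I*pi/3))*conj(exp(I*pi/3)) + 1*(2 + 3*exp(-2*I*pi/3) + 2*exp(2*I*pi/3))*conj(exp(2*I*pi/3)) + 1*(3)*conj(-1) + 1*(2 + 2*exp(-2*I*pi/3) + 3*exp(2*I*pi/3))*conj(exp(-2*I*pi/3)) + 1*(3*exp(-2*I*pi/3) + exp(-I*pi/3) + exp(2*I*pi/3))*conj(exp(-I*pi/3))]
      = (1/6)[(7) + (3*exp(I*pi/3)) + (2 + 2*exp(-2*I*pi/3) + 3*exp(2*I*pi/3)) + (-3) + (2 + 3*exp(-2*I*pi/3) + 2*exp(2*I*pi/3)) + (3*exp(-I*pi/3))] = 6/6 = 1
  <chi_rho, chi_2> = (1/6)[1*(7)*conj(1) + 1*(exp(-2*I*pi/3) + exp(I*pi/3) + 3*exp(2*I*pi/3))*conj(exp(2*I*pi/3)) + 1*(2 + 3*exp(-2*I*pi/3) + 2*exp(2*I*pi/3))*conj(exp(-2*I*pi/3)) + 1*(3)*conj(1) + 1*(2 + 2*exp(-2*I*pi/3) + 3*exp(2*I*pi/3))*conj(exp(2*I*pi/3)) + 1*(3*exp(-2*I*pi/3) + exp(-I*pi/3) + exp(2*I*pi/3))*conj(exp(-2*I*pi/3))]
      = (1/6)[(7) + (3) + (1) + (3) + (1) + (3)] = 18/6 = 3
  <chi_rho, chi_3> = (1/6)[1*(7)*conj(1) + 1*(exp(-2*I*pi/3) + exp(I*pi/3) + 3*exp(2*I*pi/3))*conj(-1) + 1*(2 + 3*exp(-2*I*pi/3) + 2*exp(2*I*pi/3))*conj(1) + 1*(3)*conj(-1) + 1*(2 + 2*exp(-2*I*pi/3) + 3*exp(2*I*pi/3))*conj(1) + 1*(3*exp(-2*I*pi/3) + exp(-I*pi/3) + exp(2*I*pi/3))*conj(-1)]
      = (1/6)[(7) + (-3*exp(2*I*pi/3) - exp(I*pi/3) - exp(-2*I*pi/3)) + (2 + 3*exp(-2*I*pi/3) + 2*exp(2*I*pi/3)) + (-3) + (2 + 2*exp(-2*I*pi/3) + 3*exp(2*I*pi/3)) + (-exp(2*I*pi/3) - exp(-I*pi/3) - 3*exp(-2*I*pi/3))] = 6/6 = 1
  <chi_rho, chi_4> = (1/6)[1*(7)*conj(1) + 1*(exp(-2*I*pi/3) + exp(I*pi/3) + 3*exp(2*I*pi/3))*conj(exp(-2*I*pi/3)) + 1*(2 + 3*exp(-2*I*pi/3) + 2*exp(2*I*pi/3))*conj(exp(2*I*pi/3)) + 1*(3)*conj(1) + 1*(2 + 2*exp(-2*I*pi/3) + 3*exp(2*I*pi/3))*conj(exp(-2*I*pi/3)) + 1*(3*exp(-2*I*pi/3) + exp(-I*pi/3) + exp(2*I*pi/3))*conj(exp(2*I*pi/3))]
      = (1/6)[(7) + (3*exp(-2*I*pi/3)) + (2 + 2*exp(-2*I*pi/3) + 3*exp(2*I*pi/3)) + (3) + (2 + 3*exp(-2*I*pi/3) + 2*exp(2*I*pi/3)) + (3*exp(2*I*pi/3))] = 6/6 = 1
  <chi_rho, chi_5> = (1/6)[1*(7)*conj(1) + 1*(exp(-2*I*pi/3) + exp(I*pi/3) + 3*exp(2*I*pi/3))*conj(exp(-I*pi/3)) + 1*(2 + 3*exp(-2*I*pi/3) + 2*exp(2*I*pi/3))*conj(exp(-2*I*pi/3)) + 1*(3)*conj(-1) + 1*(2 + 2*exp(-2*I*pi/3) + 3*exp(2*I*pi/3))*conj(exp(2*I*pi/3)) + 1*(3*exp(-2*I*pi/3) + exp(-I*pi/3) + exp(2*I*pi/3))*conj(exp(I*pi/3))]
      = (1/6)[(7) + (-3) + (1) + (-3) + (1) + (-3)] = 0/6 = 0
(Exp terms are combined using exp(i*s)*conj(exp(i*t)) = exp(i*(s-t)), and sums of them are collapsed using the identity that for every m > 1 the m distinct m-th roots of unity sum to 0, e.g. 1 + exp(2*I*pi/3) + exp(-2*I*pi/3) = 0.)
Dimension check: dim(rho) = sum (mult * dim) = 1*1 + 1*1 + 3*1 + 1*1 + 1*1 + 0*1 = 7 = chi_rho(e) = 7.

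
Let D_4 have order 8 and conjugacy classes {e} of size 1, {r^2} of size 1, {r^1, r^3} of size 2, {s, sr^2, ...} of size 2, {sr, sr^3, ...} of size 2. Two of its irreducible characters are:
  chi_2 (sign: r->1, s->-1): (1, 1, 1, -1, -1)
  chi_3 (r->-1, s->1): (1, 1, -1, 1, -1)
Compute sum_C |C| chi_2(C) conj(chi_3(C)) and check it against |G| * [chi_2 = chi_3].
Sum = 0; so <chi_2, chi_3> = 0 (distinct irreducibles are orthogonal).

Why: Compute term by term over conjugacy classes (|C| * chi_2(C) * conj(chi_3(C))):
  1*(1)*conj(1) + 1*(1)*conj(1) + 2*(1)*conj(-1) + 2*(-1)*conj(1) + 2*(-1)*conj(-1)
  = (1) + (1) + (-2) + (-2) + (2)
  = 0.
Dividing by |G| = 8 gives 0/8 = 0, matching the row-orthogonality relation <chi_2, chi_3> = [chi_2 = chi_3].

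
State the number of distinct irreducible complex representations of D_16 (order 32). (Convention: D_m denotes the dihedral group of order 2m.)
11

Derivation: The number of irreducible complex representations of a finite group equals its number of conjugacy classes. D_16 has 11 conjugacy classes (n/2 + 3 for n even), so D_16 (order 32) has exactly 11 irreducible complex representations.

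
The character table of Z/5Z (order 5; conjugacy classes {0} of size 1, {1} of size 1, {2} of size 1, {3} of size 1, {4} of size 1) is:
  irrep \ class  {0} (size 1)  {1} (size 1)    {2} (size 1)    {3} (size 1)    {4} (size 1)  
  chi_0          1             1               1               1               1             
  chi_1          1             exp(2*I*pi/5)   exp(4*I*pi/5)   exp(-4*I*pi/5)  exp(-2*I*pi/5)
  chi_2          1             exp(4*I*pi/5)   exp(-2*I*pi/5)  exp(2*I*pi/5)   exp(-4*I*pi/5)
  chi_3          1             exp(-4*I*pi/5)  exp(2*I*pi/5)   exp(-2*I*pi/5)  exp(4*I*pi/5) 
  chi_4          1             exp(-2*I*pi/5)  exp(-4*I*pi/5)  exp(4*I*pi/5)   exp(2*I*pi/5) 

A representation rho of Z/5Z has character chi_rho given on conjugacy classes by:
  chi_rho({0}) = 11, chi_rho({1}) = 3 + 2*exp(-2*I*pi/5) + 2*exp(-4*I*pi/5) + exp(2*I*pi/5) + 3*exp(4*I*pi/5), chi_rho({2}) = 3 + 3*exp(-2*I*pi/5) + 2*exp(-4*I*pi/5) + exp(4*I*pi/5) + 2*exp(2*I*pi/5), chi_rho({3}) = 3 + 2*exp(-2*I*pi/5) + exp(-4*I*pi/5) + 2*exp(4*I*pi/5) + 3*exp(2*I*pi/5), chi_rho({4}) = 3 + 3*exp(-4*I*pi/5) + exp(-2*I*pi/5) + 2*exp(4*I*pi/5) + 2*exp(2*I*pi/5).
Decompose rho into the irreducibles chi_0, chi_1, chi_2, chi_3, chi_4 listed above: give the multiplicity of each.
Multiplicities: chi_0: 3, chi_1: 1, chi_2: 3, chi_3: 2, chi_4: 2.

Reasoning: Use <chi_rho, chi> = (1/|G|) sum_C |C| * chi_rho(C) * conj(chi(C)) with |G| = 5 for each irreducible chi in the table:
  <chi_rho, chi_0> = (1/5)[1*(11)*conj(1) + 1*(3 + 2*exp(-2*I*pi/5) + 2*exp(-4*I*pi/5) + exp(2*I*pi/5) + 3*exp(4*I*pi/5))*conj(1) + 1*(3 + 3*exp(-2*I*pi/5) + 2*exp(-4*I*pi/5) + exp(4*I*pi/5) + 2*exp(2*I*pi/5))*conj(1) + 1*(3 + 2*exp(-2*I*pi/5) + exp(-4*I*pi/5) + 2*exp(4*I*pi/5) + 3*exp(2*I*pi/5))*conj(1) + 1*(3 + 3*exp(-4*I*pi/5) + exp(-2*I*pi/5) + 2*exp(4*I*pi/5) + 2*exp(2*I*pi/5))*conj(1)]
      = (1/5)[(11) + (3 + 2*exp(-2*I*pi/5) + 2*exp(-4*I*pi/5) + exp(2*I*pi/5) + 3*exp(4*I*pi/5)) + (3 + 3*exp(-2*I*pi/5) + 2*exp(-4*I*pi/5) + exp(4*I*pi/5) + 2*exp(2*I*pi/5)) + (3 + 2*exp(-2*I*pi/5) + exp(-4*I*pi/5) + 2*exp(4*I*pi/5) + 3*exp(2*I*pi/5)) + (3 + 3*exp(-4*I*pi/5) + exp(-2*I*pi/5) + 2*exp(4*I*pi/5) + 2*exp(2*I*pi/5))] = 15/5 = 3
  <chi_rho, chi_1> = (1/5)[1*(11)*conj(1) + 1*(3 + 2*exp(-2*I*pi/5) + 2*exp(-4*I*pi/5) + exp(2*I*pi/5) + 3*exp(4*I*pi/5))*conj(exp(2*I*pi/5)) + 1*(3 + 3*exp(-2*I*pi/5) + 2*exp(-4*I*pi/5) + exp(4*I*pi/5) + 2*exp(2*I*pi/5))*conj(exp(4*I*pi/5)) + 1*(3 + 2*exp(-2*I*pi/5) + exp(-4*I*pi/5) + 2*exp(4*I*pi/5) + 3*exp(2*I*pi/5))*conj(exp(-4*I*pi/5)) + 1*(3 + 3*exp(-4*I*pi/5) + exp(-2*I*pi/5) + 2*exp(4*I*pi/5) + 2*exp(2*I*pi/5))*conj(exp(-2*I*pi/5))]
      = (1/5)[(11) + (1 + 3*exp(-2*I*pi/5) + 2*exp(-4*I*pi/5) + 2*exp(4*I*pi/5) + 3*exp(2*I*pi/5)) + (1 + 2*exp(-2*I*pi/5) + 3*exp(-4*I*pi/5) + 3*exp(4*I*pi/5) + 2*exp(2*I*pi/5)) + (1 + 2*exp(-2*I*pi/5) + 3*exp(-4*I*pi/5) + 3*exp(4*I*pi/5) + 2*exp(2*I*pi/5)) + (1 + 3*exp(-2*I*pi/5) + 2*exp(-4*I*pi/5) + 2*exp(4*I*pi/5) + 3*exp(2*I*pi/5))] = 5/5 = 1
  <chi_rho, chi_2> = (1/5)[1*(11)*conj(1) + 1*(3 + 2*exp(-2*I*pi/5) + 2*exp(-4*I*pi/5) + exp(2*I*pi/5) + 3*exp(4*I*pi/5))*conj(exp(4*I*pi/5)) + 1*(3 + 3*exp(-2*I*pi/5) + 2*exp(-4*I*pi/5) + exp(4*I*pi/5) + 2*exp(2*I*pi/5))*conj(exp(-2*I*pi/5)) + 1*(3 + 2*exp(-2*I*pi/5) + exp(-4*I*pi/5) + 2*exp(4*I*pi/5) + 3*exp(2*I*pi/5))*conj(exp(2*I*pi/5)) + 1*(3 + 3*exp(-4*I*pi/5) + exp(-2*I*pi/5) + 2*exp(4*I*pi/5) + 2*exp(2*I*pi/5))*conj(exp(-4*I*pi/5))]
      = (1/5)[(11) + (3 + 3*exp(-4*I*pi/5) + exp(-2*I*pi/5) + 2*exp(4*I*pi/5) + 2*exp(2*I*pi/5)) + (3 + 2*exp(-2*I*pi/5) + exp(-4*I*pi/5) + 2*exp(4*I*pi/5) + 3*exp(2*I*pi/5)) + (3 + 3*exp(-2*I*pi/5) + 2*exp(-4*I*pi/5) + exp(4*I*pi/5) + 2*exp(2*I*pi/5)) + (3 + 2*exp(-2*I*pi/5) + 2*exp(-4*I*pi/5) + exp(2*I*pi/5) + 3*exp(4*I*pi/5))] = 15/5 = 3
  <chi_rho, chi_3> = (1/5)[1*(11)*conj(1) + 1*(3 + 2*exp(-2*I*pi/5) + 2*exp(-4*I*pi/5) + exp(2*I*pi/5) + 3*exp(4*I*pi/5))*conj(exp(-4*I*pi/5)) + 1*(3 + 3*exp(-2*I*pi/5) + 2*exp(-4*I*pi/5) + exp(4*I*pi/5) + 2*exp(2*I*pi/5))*conj(exp(2*I*pi/5)) + 1*(3 + 2*exp(-2*I*pi/5) + exp(-4*I*pi/5) + 2*exp(4*I*pi/5) + 3*exp(2*I*pi/5))*conj(exp(-2*I*pi/5)) + 1*(3 + 3*exp(-4*I*pi/5) + exp(-2*I*pi/5) + 2*exp(4*I*pi/5) + 2*exp(2*I*pi/5))*conj(exp(4*I*pi/5))]
      = (1/5)[(11) + (2 + 3*exp(-2*I*pi/5) + exp(-4*I*pi/5) + 3*exp(4*I*pi/5) + 2*exp(2*I*pi/5)) + (2 + 3*exp(-2*I*pi/5) + 3*exp(-4*I*pi/5) + exp(2*I*pi/5) + 2*exp(4*I*pi/5)) + (2 + 2*exp(-4*I*pi/5) + exp(-2*I*pi/5) + 3*exp(4*I*pi/5) + 3*exp(2*I*pi/5)) + (2 + 2*exp(-2*I*pi/5) + 3*exp(-4*I*pi/5) + exp(4*I*pi/5) + 3*exp(2*I*pi/5))] = 10/5 = 2
  <chi_rho, chi_4> = (1/5)[1*(11)*conj(1) + 1*(3 + 2*exp(-2*I*pi/5) + 2*exp(-4*I*pi/5) + exp(2*I*pi/5) + 3*exp(4*I*pi/5))*conj(exp(-2*I*pi/5)) + 1*(3 + 3*exp(-2*I*pi/5) + 2*exp(-4*I*pi/5) + exp(4*I*pi/5) + 2*exp(2*I*pi/5))*conj(exp(-4*I*pi/5)) + 1*(3 + 2*exp(-2*I*pi/5) + exp(-4*I*pi/5) + 2*exp(4*I*pi/5) + 3*exp(2*I*pi/5))*conj(exp(4*I*pi/5)) + 1*(3 + 3*exp(-4*I*pi/5) + exp(-2*I*pi/5) + 2*exp(4*I*pi/5) + 2*exp(2*I*pi/5))*conj(exp(2*I*pi/5))]
      = (1/5)[(11) + (2 + 2*exp(-2*I*pi/5) + 3*exp(-4*I*pi/5) + exp(4*I*pi/5) + 3*exp(2*I*pi/5)) + (2 + 2*exp(-4*I*pi/5) + exp(-2*I*pi/5) + 3*exp(4*I*pi/5) + 3*exp(2*I*pi/5)) + (2 + 3*exp(-2*I*pi/5) + 3*exp(-4*I*pi/5) + exp(2*I*pi/5) + 2*exp(4*I*pi/5)) + (2 + 3*exp(-2*I*pi/5) + exp(-4*I*pi/5) + 3*exp(4*I*pi/5) + 2*exp(2*I*pi/5))] = 10/5 = 2
(Exp terms are combined using exp(i*s)*conj(exp(i*t)) = exp(i*(s-t)), and sums of them are collapsed using the identity that for every m > 1 the m distinct m-th roots of unity sum to 0, e.g. 1 + exp(2*I*pi/3) + exp(-2*I*pi/3) = 0.)
Dimension check: dim(rho) = sum (mult * dim) = 3*1 + 1*1 + 3*1 + 2*1 + 2*1 = 11 = chi_rho(e) = 11.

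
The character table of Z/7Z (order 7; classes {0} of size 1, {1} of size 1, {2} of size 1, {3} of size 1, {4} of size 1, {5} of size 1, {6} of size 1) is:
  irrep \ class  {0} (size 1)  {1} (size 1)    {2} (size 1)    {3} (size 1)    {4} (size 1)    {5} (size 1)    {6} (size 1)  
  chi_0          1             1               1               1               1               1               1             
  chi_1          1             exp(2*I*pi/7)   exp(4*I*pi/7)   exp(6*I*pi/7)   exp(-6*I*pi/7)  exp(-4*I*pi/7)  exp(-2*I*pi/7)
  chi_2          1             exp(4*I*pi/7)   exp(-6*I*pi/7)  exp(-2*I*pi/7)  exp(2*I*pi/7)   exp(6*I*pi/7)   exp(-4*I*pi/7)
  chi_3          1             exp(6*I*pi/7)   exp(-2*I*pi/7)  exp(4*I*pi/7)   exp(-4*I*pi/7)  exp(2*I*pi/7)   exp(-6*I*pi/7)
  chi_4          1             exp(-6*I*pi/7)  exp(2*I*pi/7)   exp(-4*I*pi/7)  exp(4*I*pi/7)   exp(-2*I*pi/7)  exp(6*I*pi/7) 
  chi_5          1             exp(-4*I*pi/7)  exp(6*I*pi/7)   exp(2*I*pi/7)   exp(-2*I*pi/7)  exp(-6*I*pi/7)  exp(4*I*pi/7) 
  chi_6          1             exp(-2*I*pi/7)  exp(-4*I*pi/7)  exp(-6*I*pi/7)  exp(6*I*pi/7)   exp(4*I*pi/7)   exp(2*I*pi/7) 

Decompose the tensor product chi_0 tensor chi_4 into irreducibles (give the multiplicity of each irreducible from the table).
chi_0 tensor chi_4 = chi_4 (all other irreducibles have multiplicity 0).

Proof sketch: The character of a tensor product is the pointwise product (chi_0 * chi_4)(C) = chi_0(C) * chi_4(C):
  {0}: (1)*(1), {1}: (1)*(exp(-6*I*pi/7)), {2}: (1)*(exp(2*I*pi/7)), {3}: (1)*(exp(-4*I*pi/7)), {4}: (1)*(exp(4*I*pi/7)), {5}: (1)*(exp(-2*I*pi/7)), {6}: (1)*(exp(6*I*pi/7))
so (chi_0 * chi_4) takes values
  {0} -> 1, {1} -> exp(-6*I*pi/7), {2} -> exp(2*I*pi/7), {3} -> exp(-4*I*pi/7), {4} -> exp(4*I*pi/7), {5} -> exp(-2*I*pi/7), {6} -> exp(6*I*pi/7).
Now take the inner product of this character with each irreducible chi from the table, <chi_0*chi_4, chi> = (1/7) sum_C |C| (chi_0*chi_4)(C) conj(chi(C)):
  <chi_0*chi_4, chi_0> = (1/7)[1*(1)*conj(1) + 1*(exp(-6*I*pi/7))*conj(1) + 1*(exp(2*I*pi/7))*conj(1) + 1*(exp(-4*I*pi/7))*conj(1) + 1*(exp(4*I*pi/7))*conj(1) + 1*(exp(-2*I*pi/7))*conj(1) + 1*(exp(6*I*pi/7))*conj(1)]
      = (1/7)[(1) + (exp(-6*I*pi/7)) + (exp(2*I*pi/7)) + (exp(-4*I*pi/7)) + (exp(4*I*pi/7)) + (exp(-2*I*pi/7)) + (exp(6*I*pi/7))] = 0/7 = 0
  <chi_0*chi_4, chi_1> = (1/7)[1*(1)*conj(1) + 1*(exp(-6*I*pi/7))*conj(exp(2*I*pi/7)) + 1*(exp(2*I*pi/7))*conj(exp(4*I*pi/7)) + 1*(exp(-4*I*pi/7))*conj(exp(6*I*pi/7)) + 1*(exp(4*I*pi/7))*conj(exp(-6*I*pi/7)) + 1*(exp(-2*I*pi/7))*conj(exp(-4*I*pi/7)) + 1*(exp(6*I*pi/7))*conj(exp(-2*I*pi/7))]
      = (1/7)[(1) + (exp(6*I*pi/7)) + (exp(-2*I*pi/7)) + (exp(4*I*pi/7)) + (exp(-4*I*pi/7)) + (exp(2*I*pi/7)) + (exp(-6*I*pi/7))] = 0/7 = 0
  <chi_0*chi_4, chi_2> = (1/7)[1*(1)*conj(1) + 1*(exp(-6*I*pi/7))*conj(exp(4*I*pi/7)) + 1*(exp(2*I*pi/7))*conj(exp(-6*I*pi/7)) + 1*(exp(-4*I*pi/7))*conj(exp(-2*I*pi/7)) + 1*(exp(4*I*pi/7))*conj(exp(2*I*pi/7)) + 1*(exp(-2*I*pi/7))*conj(exp(6*I*pi/7)) + 1*(exp(6*I*pi/7))*conj(exp(-4*I*pi/7))]
      = (1/7)[(1) + (exp(4*I*pi/7)) + (exp(-6*I*pi/7)) + (exp(-2*I*pi/7)) + (exp(2*I*pi/7)) + (exp(6*I*pi/7)) + (exp(-4*I*pi/7))] = 0/7 = 0
  <chi_0*chi_4, chi_3> = (1/7)[1*(1)*conj(1) + 1*(exp(-6*I*pi/7))*conj(exp(6*I*pi/7)) + 1*(exp(2*I*pi/7))*conj(exp(-2*I*pi/7)) + 1*(exp(-4*I*pi/7))*conj(exp(4*I*pi/7)) + 1*(exp(4*I*pi/7))*conj(exp(-4*I*pi/7)) + 1*(exp(-2*I*pi/7))*conj(exp(2*I*pi/7)) + 1*(exp(6*I*pi/7))*conj(exp(-6*I*pi/7))]
      = (1/7)[(1) + (exp(2*I*pi/7)) + (exp(4*I*pi/7)) + (exp(6*I*pi/7)) + (exp(-6*I*pi/7)) + (exp(-4*I*pi/7)) + (exp(-2*I*pi/7))] = 0/7 = 0
  <chi_0*chi_4, chi_4> = (1/7)[1*(1)*conj(1) + 1*(exp(-6*I*pi/7))*conj(exp(-6*I*pi/7)) + 1*(exp(2*I*pi/7))*conj(exp(2*I*pi/7)) + 1*(exp(-4*I*pi/7))*conj(exp(-4*I*pi/7)) + 1*(exp(4*I*pi/7))*conj(exp(4*I*pi/7)) + 1*(exp(-2*I*pi/7))*conj(exp(-2*I*pi/7)) + 1*(exp(6*I*pi/7))*conj(exp(6*I*pi/7))]
      = (1/7)[(1) + (1) + (1) + (1) + (1) + (1) + (1)] = 7/7 = 1
  <chi_0*chi_4, chi_5> = (1/7)[1*(1)*conj(1) + 1*(exp(-6*I*pi/7))*conj(exp(-4*I*pi/7)) + 1*(exp(2*I*pi/7))*conj(exp(6*I*pi/7)) + 1*(exp(-4*I*pi/7))*conj(exp(2*I*pi/7)) + 1*(exp(4*I*pi/7))*conj(exp(-2*I*pi/7)) + 1*(exp(-2*I*pi/7))*conj(exp(-6*I*pi/7)) + 1*(exp(6*I*pi/7))*conj(exp(4*I*pi/7))]
      = (1/7)[(1) + (exp(-2*I*pi/7)) + (exp(-4*I*pi/7)) + (exp(-6*I*pi/7)) + (exp(6*I*pi/7)) + (exp(4*I*pi/7)) + (exp(2*I*pi/7))] = 0/7 = 0
  <chi_0*chi_4, chi_6> = (1/7)[1*(1)*conj(1) + 1*(exp(-6*I*pi/7))*conj(exp(-2*I*pi/7)) + 1*(exp(2*I*pi/7))*conj(exp(-4*I*pi/7)) + 1*(exp(-4*I*pi/7))*conj(exp(-6*I*pi/7)) + 1*(exp(4*I*pi/7))*conj(exp(6*I*pi/7)) + 1*(exp(-2*I*pi/7))*conj(exp(4*I*pi/7)) + 1*(exp(6*I*pi/7))*conj(exp(2*I*pi/7))]
      = (1/7)[(1) + (exp(-4*I*pi/7)) + (exp(6*I*pi/7)) + (exp(2*I*pi/7)) + (exp(-2*I*pi/7)) + (exp(-6*I*pi/7)) + (exp(4*I*pi/7))] = 0/7 = 0
(Exp terms are combined using exp(i*s)*conj(exp(i*t)) = exp(i*(s-t)), and sums of them are collapsed using the identity that for every m > 1 the m distinct m-th roots of unity sum to 0, e.g. 1 + exp(2*I*pi/3) + exp(-2*I*pi/3) = 0.)
Hence the multiplicities are chi_4: 1. Dimension check: dim(chi_0)*dim(chi_4) = 1*1 = 1 and sum (mult * dim) = 1*1 = 1.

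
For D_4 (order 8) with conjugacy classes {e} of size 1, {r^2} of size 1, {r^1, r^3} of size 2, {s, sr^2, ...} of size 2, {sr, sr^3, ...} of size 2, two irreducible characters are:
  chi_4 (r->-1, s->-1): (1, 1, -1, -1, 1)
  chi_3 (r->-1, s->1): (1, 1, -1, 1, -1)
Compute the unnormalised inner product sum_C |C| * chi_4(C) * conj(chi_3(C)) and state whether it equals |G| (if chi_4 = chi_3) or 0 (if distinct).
Sum = 0; so <chi_4, chi_3> = 0 (distinct irreducibles are orthogonal).

Derivation: Compute term by term over conjugacy classes (|C| * chi_4(C) * conj(chi_3(C))):
  1*(1)*conj(1) + 1*(1)*conj(1) + 2*(-1)*conj(-1) + 2*(-1)*conj(1) + 2*(1)*conj(-1)
  = (1) + (1) + (2) + (-2) + (-2)
  = 0.
Dividing by |G| = 8 gives 0/8 = 0, matching the row-orthogonality relation <chi_4, chi_3> = [chi_4 = chi_3].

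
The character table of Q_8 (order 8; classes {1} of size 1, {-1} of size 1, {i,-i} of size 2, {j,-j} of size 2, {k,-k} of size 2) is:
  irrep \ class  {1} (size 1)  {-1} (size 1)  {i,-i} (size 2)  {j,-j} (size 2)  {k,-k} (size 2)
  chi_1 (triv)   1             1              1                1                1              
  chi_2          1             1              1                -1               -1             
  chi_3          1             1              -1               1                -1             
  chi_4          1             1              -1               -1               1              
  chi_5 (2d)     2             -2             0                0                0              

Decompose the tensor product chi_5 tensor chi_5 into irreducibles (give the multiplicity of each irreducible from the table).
chi_5 tensor chi_5 = chi_1 + chi_2 + chi_3 + chi_4 (all other irreducibles have multiplicity 0).

Working: The character of a tensor product is the pointwise product (chi_5 * chi_5)(C) = chi_5(C) * chi_5(C):
  {1}: (2)*(2), {-1}: (-2)*(-2), {i,-i}: (0)*(0), {j,-j}: (0)*(0), {k,-k}: (0)*(0)
so (chi_5 * chi_5) takes values
  {1} -> 4, {-1} -> 4, {i,-i} -> 0, {j,-j} -> 0, {k,-k} -> 0.
Now take the inner product of this character with each irreducible chi from the table, <chi_5*chi_5, chi> = (1/8) sum_C |C| (chi_5*chi_5)(C) conj(chi(C)):
  <chi_5*chi_5, chi_1> = (1/8)[1*(4)*conj(1) + 1*(4)*conj(1) + 2*(0)*conj(1) + 2*(0)*conj(1) + 2*(0)*conj(1)]
      = (1/8)[(4) + (4) + (0) + (0) + (0)] = 8/8 = 1
  <chi_5*chi_5, chi_2> = (1/8)[1*(4)*conj(1) + 1*(4)*conj(1) + 2*(0)*conj(1) + 2*(0)*conj(-1) + 2*(0)*conj(-1)]
      = (1/8)[(4) + (4) + (0) + (0) + (0)] = 8/8 = 1
  <chi_5*chi_5, chi_3> = (1/8)[1*(4)*conj(1) + 1*(4)*conj(1) + 2*(0)*conj(-1) + 2*(0)*conj(1) + 2*(0)*conj(-1)]
      = (1/8)[(4) + (4) + (0) + (0) + (0)] = 8/8 = 1
  <chi_5*chi_5, chi_4> = (1/8)[1*(4)*conj(1) + 1*(4)*conj(1) + 2*(0)*conj(-1) + 2*(0)*conj(-1) + 2*(0)*conj(1)]
      = (1/8)[(4) + (4) + (0) + (0) + (0)] = 8/8 = 1
  <chi_5*chi_5, chi_5> = (1/8)[1*(4)*conj(2) + 1*(4)*conj(-2) + 2*(0)*conj(0) + 2*(0)*conj(0) + 2*(0)*conj(0)]
      = (1/8)[(8) + (-8) + (0) + (0) + (0)] = 0/8 = 0
Hence the multiplicities are chi_1: 1, chi_2: 1, chi_3: 1, chi_4: 1. Dimension check: dim(chi_5)*dim(chi_5) = 2*2 = 4 and sum (mult * dim) = 1*1 + 1*1 + 1*1 + 1*1 = 4.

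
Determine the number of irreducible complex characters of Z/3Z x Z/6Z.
18

Solution. The number of irreducible complex representations of a finite group equals its number of conjugacy classes. Z/3Z x Z/6Z is abelian of order 18, so every element is its own conjugacy class: 18 classes, so Z/3Z x Z/6Z (order 18) has exactly 18 irreducible complex representations.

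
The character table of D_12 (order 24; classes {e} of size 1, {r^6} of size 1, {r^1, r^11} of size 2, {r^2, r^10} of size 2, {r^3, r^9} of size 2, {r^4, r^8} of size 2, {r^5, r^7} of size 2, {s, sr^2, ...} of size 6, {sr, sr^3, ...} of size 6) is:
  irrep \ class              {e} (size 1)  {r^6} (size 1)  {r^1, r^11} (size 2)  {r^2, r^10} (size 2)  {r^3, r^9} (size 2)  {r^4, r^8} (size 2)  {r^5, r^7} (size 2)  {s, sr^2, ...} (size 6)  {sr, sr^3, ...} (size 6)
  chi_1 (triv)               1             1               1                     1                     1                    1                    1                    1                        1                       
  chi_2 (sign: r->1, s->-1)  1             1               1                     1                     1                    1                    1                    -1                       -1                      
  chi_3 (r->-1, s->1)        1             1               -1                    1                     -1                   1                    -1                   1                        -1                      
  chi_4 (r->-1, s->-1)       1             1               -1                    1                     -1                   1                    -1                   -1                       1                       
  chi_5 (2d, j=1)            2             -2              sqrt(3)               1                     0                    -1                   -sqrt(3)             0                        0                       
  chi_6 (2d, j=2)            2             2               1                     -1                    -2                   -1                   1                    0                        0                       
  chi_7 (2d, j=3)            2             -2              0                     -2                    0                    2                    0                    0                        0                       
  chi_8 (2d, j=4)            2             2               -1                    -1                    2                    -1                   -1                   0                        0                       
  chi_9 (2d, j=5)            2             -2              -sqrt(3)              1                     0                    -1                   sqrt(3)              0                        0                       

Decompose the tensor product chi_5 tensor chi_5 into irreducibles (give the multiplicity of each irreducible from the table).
chi_5 tensor chi_5 = chi_1 + chi_2 + chi_6 (all other irreducibles have multiplicity 0).

Derivation: The character of a tensor product is the pointwise product (chi_5 * chi_5)(C) = chi_5(C) * chi_5(C):
  {e}: (2)*(2), {r^6}: (-2)*(-2), {r^1, r^11}: (sqrt(3))*(sqrt(3)), {r^2, r^10}: (1)*(1), {r^3, r^9}: (0)*(0), {r^4, r^8}: (-1)*(-1), {r^5, r^7}: (-sqrt(3))*(-sqrt(3)), {s, sr^2, ...}: (0)*(0), {sr, sr^3, ...}: (0)*(0)
so (chi_5 * chi_5) takes values
  {e} -> 4, {r^6} -> 4, {r^1, r^11} -> 3, {r^2, r^10} -> 1, {r^3, r^9} -> 0, {r^4, r^8} -> 1, {r^5, r^7} -> 3, {s, sr^2, ...} -> 0, {sr, sr^3, ...} -> 0.
Now take the inner product of this character with each irreducible chi from the table, <chi_5*chi_5, chi> = (1/24) sum_C |C| (chi_5*chi_5)(C) conj(chi(C)):
  <chi_5*chi_5, chi_1> = (1/24)[1*(4)*conj(1) + 1*(4)*conj(1) + 2*(3)*conj(1) + 2*(1)*conj(1) + 2*(0)*conj(1) + 2*(1)*conj(1) + 2*(3)*conj(1) + 6*(0)*conj(1) + 6*(0)*conj(1)]
      = (1/24)[(4) + (4) + (6) + (2) + (0) + (2) + (6) + (0) + (0)] = 24/24 = 1
  <chi_5*chi_5, chi_2> = (1/24)[1*(4)*conj(1) + 1*(4)*conj(1) + 2*(3)*conj(1) + 2*(1)*conj(1) + 2*(0)*conj(1) + 2*(1)*conj(1) + 2*(3)*conj(1) + 6*(0)*conj(-1) + 6*(0)*conj(-1)]
      = (1/24)[(4) + (4) + (6) + (2) + (0) + (2) + (6) + (0) + (0)] = 24/24 = 1
  <chi_5*chi_5, chi_3> = (1/24)[1*(4)*conj(1) + 1*(4)*conj(1) + 2*(3)*conj(-1) + 2*(1)*conj(1) + 2*(0)*conj(-1) + 2*(1)*conj(1) + 2*(3)*conj(-1) + 6*(0)*conj(1) + 6*(0)*conj(-1)]
      = (1/24)[(4) + (4) + (-6) + (2) + (0) + (2) + (-6) + (0) + (0)] = 0/24 = 0
  <chi_5*chi_5, chi_4> = (1/24)[1*(4)*conj(1) + 1*(4)*conj(1) + 2*(3)*conj(-1) + 2*(1)*conj(1) + 2*(0)*conj(-1) + 2*(1)*conj(1) + 2*(3)*conj(-1) + 6*(0)*conj(-1) + 6*(0)*conj(1)]
      = (1/24)[(4) + (4) + (-6) + (2) + (0) + (2) + (-6) + (0) + (0)] = 0/24 = 0
  <chi_5*chi_5, chi_5> = (1/24)[1*(4)*conj(2) + 1*(4)*conj(-2) + 2*(3)*conj(sqrt(3)) + 2*(1)*conj(1) + 2*(0)*conj(0) + 2*(1)*conj(-1) + 2*(3)*conj(-sqrt(3)) + 6*(0)*conj(0) + 6*(0)*conj(0)]
      = (1/24)[(8) + (-8) + (6*sqrt(3)) + (2) + (0) + (-2) + (-6*sqrt(3)) + (0) + (0)] = 0/24 = 0
  <chi_5*chi_5, chi_6> = (1/24)[1*(4)*conj(2) + 1*(4)*conj(2) + 2*(3)*conj(1) + 2*(1)*conj(-1) + 2*(0)*conj(-2) + 2*(1)*conj(-1) + 2*(3)*conj(1) + 6*(0)*conj(0) + 6*(0)*conj(0)]
      = (1/24)[(8) + (8) + (6) + (-2) + (0) + (-2) + (6) + (0) + (0)] = 24/24 = 1
  <chi_5*chi_5, chi_7> = (1/24)[1*(4)*conj(2) + 1*(4)*conj(-2) + 2*(3)*conj(0) + 2*(1)*conj(-2) + 2*(0)*conj(0) + 2*(1)*conj(2) + 2*(3)*conj(0) + 6*(0)*conj(0) + 6*(0)*conj(0)]
      = (1/24)[(8) + (-8) + (0) + (-4) + (0) + (4) + (0) + (0) + (0)] = 0/24 = 0
  <chi_5*chi_5, chi_8> = (1/24)[1*(4)*conj(2) + 1*(4)*conj(2) + 2*(3)*conj(-1) + 2*(1)*conj(-1) + 2*(0)*conj(2) + 2*(1)*conj(-1) + 2*(3)*conj(-1) + 6*(0)*conj(0) + 6*(0)*conj(0)]
      = (1/24)[(8) + (8) + (-6) + (-2) + (0) + (-2) + (-6) + (0) + (0)] = 0/24 = 0
  <chi_5*chi_5, chi_9> = (1/24)[1*(4)*conj(2) + 1*(4)*conj(-2) + 2*(3)*conj(-sqrt(3)) + 2*(1)*conj(1) + 2*(0)*conj(0) + 2*(1)*conj(-1) + 2*(3)*conj(sqrt(3)) + 6*(0)*conj(0) + 6*(0)*conj(0)]
      = (1/24)[(8) + (-8) + (-6*sqrt(3)) + (2) + (0) + (-2) + (6*sqrt(3)) + (0) + (0)] = 0/24 = 0
Hence the multiplicities are chi_1: 1, chi_2: 1, chi_6: 1. Dimension check: dim(chi_5)*dim(chi_5) = 2*2 = 4 and sum (mult * dim) = 1*1 + 1*1 + 1*2 = 4.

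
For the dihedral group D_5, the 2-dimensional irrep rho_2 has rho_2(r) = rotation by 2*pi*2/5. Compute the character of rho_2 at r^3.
chi_{rho_2}(r^3) = 2*cos(2*pi*2*3/5) = -1/2 + sqrt(5)/2

Reasoning: rho_2(r^3) is rotation by angle 2*pi*2*3/5, whose trace is 2*cos(2*pi*2*3/5) = -1/2 + sqrt(5)/2.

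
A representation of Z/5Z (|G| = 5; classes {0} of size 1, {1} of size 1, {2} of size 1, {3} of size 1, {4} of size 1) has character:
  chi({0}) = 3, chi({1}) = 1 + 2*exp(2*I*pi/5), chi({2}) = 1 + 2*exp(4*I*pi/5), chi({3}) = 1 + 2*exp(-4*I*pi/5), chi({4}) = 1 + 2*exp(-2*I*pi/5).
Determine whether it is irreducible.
Not irreducible (reducible): <chi, chi> = 5 > 1.

Argument: <chi, chi> = (1/|G|) sum_C |C| * |chi(C)|^2 = (1/5)[1*|3|^2 + 1*|1 + 2*exp(2*I*pi/5)|^2 + 1*|1 + 2*exp(4*I*pi/5)|^2 + 1*|1 + 2*exp(-4*I*pi/5)|^2 + 1*|1 + 2*exp(-2*I*pi/5)|^2]
  = (1/5)[(9) + (5 + 2*exp(-2*I*pi/5) + 2*exp(2*I*pi/5)) + (5 + 2*exp(-4*I*pi/5) + 2*exp(4*I*pi/5)) + (5 + 2*exp(-4*I*pi/5) + 2*exp(4*I*pi/5)) + (5 + 2*exp(-2*I*pi/5) + 2*exp(2*I*pi/5))] = 25/5 = 5.
(Exp terms are combined using exp(i*s)*conj(exp(i*t)) = exp(i*(s-t)), and sums of them are collapsed using the identity that for every m > 1 the m distinct m-th roots of unity sum to 0, e.g. 1 + exp(2*I*pi/3) + exp(-2*I*pi/3) = 0.)
A character is irreducible iff <chi, chi> = 1, so this representation is reducible.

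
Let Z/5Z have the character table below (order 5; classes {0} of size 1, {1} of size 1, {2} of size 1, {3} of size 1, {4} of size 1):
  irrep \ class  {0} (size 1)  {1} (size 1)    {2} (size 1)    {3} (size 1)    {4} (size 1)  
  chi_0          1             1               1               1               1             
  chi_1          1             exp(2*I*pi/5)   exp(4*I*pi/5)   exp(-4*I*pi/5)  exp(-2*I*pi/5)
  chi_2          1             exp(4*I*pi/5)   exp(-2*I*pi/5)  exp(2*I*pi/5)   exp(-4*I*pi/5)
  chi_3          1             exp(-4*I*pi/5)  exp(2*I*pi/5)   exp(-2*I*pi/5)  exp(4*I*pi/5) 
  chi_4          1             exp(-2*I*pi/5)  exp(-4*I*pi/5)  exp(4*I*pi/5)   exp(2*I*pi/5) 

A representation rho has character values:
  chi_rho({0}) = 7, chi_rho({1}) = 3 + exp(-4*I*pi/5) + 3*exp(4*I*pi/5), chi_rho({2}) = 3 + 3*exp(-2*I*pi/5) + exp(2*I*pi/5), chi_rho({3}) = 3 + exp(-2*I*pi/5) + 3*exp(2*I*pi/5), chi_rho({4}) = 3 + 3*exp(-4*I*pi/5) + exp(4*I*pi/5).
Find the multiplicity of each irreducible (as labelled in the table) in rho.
Multiplicities: chi_0: 3, chi_1: 0, chi_2: 3, chi_3: 1, chi_4: 0.

Argument: Use <chi_rho, chi> = (1/|G|) sum_C |C| * chi_rho(C) * conj(chi(C)) with |G| = 5 for each irreducible chi in the table:
  <chi_rho, chi_0> = (1/5)[1*(7)*conj(1) + 1*(3 + exp(-4*I*pi/5) + 3*exp(4*I*pi/5))*conj(1) + 1*(3 + 3*exp(-2*I*pi/5) + exp(2*I*pi/5))*conj(1) + 1*(3 + exp(-2*I*pi/5) + 3*exp(2*I*pi/5))*conj(1) + 1*(3 + 3*exp(-4*I*pi/5) + exp(4*I*pi/5))*conj(1)]
      = (1/5)[(7) + (3 + exp(-4*I*pi/5) + 3*exp(4*I*pi/5)) + (3 + 3*exp(-2*I*pi/5) + exp(2*I*pi/5)) + (3 + exp(-2*I*pi/5) + 3*exp(2*I*pi/5)) + (3 + 3*exp(-4*I*pi/5) + exp(4*I*pi/5))] = 15/5 = 3
  <chi_rho, chi_1> = (1/5)[1*(7)*conj(1) + 1*(3 + exp(-4*I*pi/5) + 3*exp(4*I*pi/5))*conj(exp(2*I*pi/5)) + 1*(3 + 3*exp(-2*I*pi/5) + exp(2*I*pi/5))*conj(exp(4*I*pi/5)) + 1*(3 + exp(-2*I*pi/5) + 3*exp(2*I*pi/5))*conj(exp(-4*I*pi/5)) + 1*(3 + 3*exp(-4*I*pi/5) + exp(4*I*pi/5))*conj(exp(-2*I*pi/5))]
      = (1/5)[(7) + (3*exp(-2*I*pi/5) + exp(4*I*pi/5) + 3*exp(2*I*pi/5)) + (3*exp(-4*I*pi/5) + exp(-2*I*pi/5) + 3*exp(4*I*pi/5)) + (3*exp(-4*I*pi/5) + exp(2*I*pi/5) + 3*exp(4*I*pi/5)) + (3*exp(-2*I*pi/5) + exp(-4*I*pi/5) + 3*exp(2*I*pi/5))] = 0/5 = 0
  <chi_rho, chi_2> = (1/5)[1*(7)*conj(1) + 1*(3 + exp(-4*I*pi/5) + 3*exp(4*I*pi/5))*conj(exp(4*I*pi/5)) + 1*(3 + 3*exp(-2*I*pi/5) + exp(2*I*pi/5))*conj(exp(-2*I*pi/5)) + 1*(3 + exp(-2*I*pi/5) + 3*exp(2*I*pi/5))*conj(exp(2*I*pi/5)) + 1*(3 + 3*exp(-4*I*pi/5) + exp(4*I*pi/5))*conj(exp(-4*I*pi/5))]
      = (1/5)[(7) + (3 + 3*exp(-4*I*pi/5) + exp(2*I*pi/5)) + (3 + exp(4*I*pi/5) + 3*exp(2*I*pi/5)) + (3 + 3*exp(-2*I*pi/5) + exp(-4*I*pi/5)) + (3 + exp(-2*I*pi/5) + 3*exp(4*I*pi/5))] = 15/5 = 3
  <chi_rho, chi_3> = (1/5)[1*(7)*conj(1) + 1*(3 + exp(-4*I*pi/5) + 3*exp(4*I*pi/5))*conj(exp(-4*I*pi/5)) + 1*(3 + 3*exp(-2*I*pi/5) + exp(2*I*pi/5))*conj(exp(2*I*pi/5)) + 1*(3 + exp(-2*I*pi/5) + 3*exp(2*I*pi/5))*conj(exp(-2*I*pi/5)) + 1*(3 + 3*exp(-4*I*pi/5) + exp(4*I*pi/5))*conj(exp(4*I*pi/5))]
      = (1/5)[(7) + (1 + 3*exp(-2*I*pi/5) + 3*exp(4*I*pi/5)) + (1 + 3*exp(-2*I*pi/5) + 3*exp(-4*I*pi/5)) + (1 + 3*exp(4*I*pi/5) + 3*exp(2*I*pi/5)) + (1 + 3*exp(-4*I*pi/5) + 3*exp(2*I*pi/5))] = 5/5 = 1
  <chi_rho, chi_4> = (1/5)[1*(7)*conj(1) + 1*(3 + exp(-4*I*pi/5) + 3*exp(4*I*pi/5))*conj(exp(-2*I*pi/5)) + 1*(3 + 3*exp(-2*I*pi/5) + exp(2*I*pi/5))*conj(exp(-4*I*pi/5)) + 1*(3 + exp(-2*I*pi/5) + 3*exp(2*I*pi/5))*conj(exp(4*I*pi/5)) + 1*(3 + 3*exp(-4*I*pi/5) + exp(4*I*pi/5))*conj(exp(2*I*pi/5))]
      = (1/5)[(7) + (3*exp(-4*I*pi/5) + exp(-2*I*pi/5) + 3*exp(2*I*pi/5)) + (exp(-4*I*pi/5) + 3*exp(4*I*pi/5) + 3*exp(2*I*pi/5)) + (3*exp(-2*I*pi/5) + 3*exp(-4*I*pi/5) + exp(4*I*pi/5)) + (3*exp(-2*I*pi/5) + exp(2*I*pi/5) + 3*exp(4*I*pi/5))] = 0/5 = 0
(Exp terms are combined using exp(i*s)*conj(exp(i*t)) = exp(i*(s-t)), and sums of them are collapsed using the identity that for every m > 1 the m distinct m-th roots of unity sum to 0, e.g. 1 + exp(2*I*pi/3) + exp(-2*I*pi/3) = 0.)
Dimension check: dim(rho) = sum (mult * dim) = 3*1 + 0*1 + 3*1 + 1*1 + 0*1 = 7 = chi_rho(e) = 7.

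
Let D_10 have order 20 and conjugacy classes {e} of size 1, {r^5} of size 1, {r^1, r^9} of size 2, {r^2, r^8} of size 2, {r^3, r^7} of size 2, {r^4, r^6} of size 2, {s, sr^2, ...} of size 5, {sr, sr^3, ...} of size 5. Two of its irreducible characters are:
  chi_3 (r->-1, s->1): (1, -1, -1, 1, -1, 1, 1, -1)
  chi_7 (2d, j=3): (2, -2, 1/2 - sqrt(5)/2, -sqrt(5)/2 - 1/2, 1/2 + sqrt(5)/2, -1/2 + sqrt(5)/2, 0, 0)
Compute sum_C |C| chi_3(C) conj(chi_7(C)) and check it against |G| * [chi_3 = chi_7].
Sum = 0; so <chi_3, chi_7> = 0 (distinct irreducibles are orthogonal).

Argument: Compute term by term over conjugacy classes (|C| * chi_3(C) * conj(chi_7(C))):
  1*(1)*conj(2) + 1*(-1)*conj(-2) + 2*(-1)*conj(1/2 - sqrt(5)/2) + 2*(1)*conj(-sqrt(5)/2 - 1/2) + 2*(-1)*conj(1/2 + sqrt(5)/2) + 2*(1)*conj(-1/2 + sqrt(5)/2) + 5*(1)*conj(0) + 5*(-1)*conj(0)
  = (2) + (2) + (-1 + sqrt(5)) + (-sqrt(5) - 1) + (-sqrt(5) - 1) + (-1 + sqrt(5)) + (0) + (0)
  = 0.
Dividing by |G| = 20 gives 0/20 = 0, matching the row-orthogonality relation <chi_3, chi_7> = [chi_3 = chi_7].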